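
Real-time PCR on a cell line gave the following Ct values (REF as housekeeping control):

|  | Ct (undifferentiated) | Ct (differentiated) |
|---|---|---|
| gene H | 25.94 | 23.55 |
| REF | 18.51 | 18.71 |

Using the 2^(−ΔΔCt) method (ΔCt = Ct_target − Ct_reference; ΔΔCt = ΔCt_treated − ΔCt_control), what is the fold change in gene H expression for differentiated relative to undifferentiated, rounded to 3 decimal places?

ΔCt(undifferentiated) = 25.940 − 18.510 = 7.430
ΔCt(differentiated) = 23.550 − 18.710 = 4.840
ΔΔCt = 4.840 − 7.430 = -2.590
Fold change = 2^(−(-2.590)) = 2^2.590 = 6.0210

6.021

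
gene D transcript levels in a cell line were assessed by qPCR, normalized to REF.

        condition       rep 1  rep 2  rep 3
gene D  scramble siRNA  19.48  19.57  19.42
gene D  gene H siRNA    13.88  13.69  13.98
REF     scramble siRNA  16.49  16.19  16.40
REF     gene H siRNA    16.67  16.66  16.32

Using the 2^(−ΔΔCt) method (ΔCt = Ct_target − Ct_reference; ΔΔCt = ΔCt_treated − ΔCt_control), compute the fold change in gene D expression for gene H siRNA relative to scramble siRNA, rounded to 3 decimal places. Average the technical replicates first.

56.886

Mean Ct: gene D scramble siRNA 19.490; gene D gene H siRNA 13.850; REF scramble siRNA 16.360; REF gene H siRNA 16.550
ΔCt(scramble siRNA) = 19.490 − 16.360 = 3.130
ΔCt(gene H siRNA) = 13.850 − 16.550 = -2.700
ΔΔCt = -2.700 − 3.130 = -5.830
Fold change = 2^(−(-5.830)) = 2^5.830 = 56.8859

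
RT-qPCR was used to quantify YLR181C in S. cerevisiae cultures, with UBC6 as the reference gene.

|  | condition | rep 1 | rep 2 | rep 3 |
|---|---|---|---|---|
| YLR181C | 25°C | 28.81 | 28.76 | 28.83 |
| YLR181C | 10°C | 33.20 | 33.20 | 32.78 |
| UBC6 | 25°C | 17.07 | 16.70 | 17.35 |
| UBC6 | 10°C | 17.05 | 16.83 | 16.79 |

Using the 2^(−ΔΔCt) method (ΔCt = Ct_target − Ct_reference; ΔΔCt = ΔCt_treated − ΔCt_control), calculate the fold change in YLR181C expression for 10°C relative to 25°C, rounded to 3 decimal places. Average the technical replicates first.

0.047

Mean Ct: YLR181C 25°C 28.800; YLR181C 10°C 33.060; UBC6 25°C 17.040; UBC6 10°C 16.890
ΔCt(25°C) = 28.800 − 17.040 = 11.760
ΔCt(10°C) = 33.060 − 16.890 = 16.170
ΔΔCt = 16.170 − 11.760 = 4.410
Fold change = 2^(−4.410) = 0.0470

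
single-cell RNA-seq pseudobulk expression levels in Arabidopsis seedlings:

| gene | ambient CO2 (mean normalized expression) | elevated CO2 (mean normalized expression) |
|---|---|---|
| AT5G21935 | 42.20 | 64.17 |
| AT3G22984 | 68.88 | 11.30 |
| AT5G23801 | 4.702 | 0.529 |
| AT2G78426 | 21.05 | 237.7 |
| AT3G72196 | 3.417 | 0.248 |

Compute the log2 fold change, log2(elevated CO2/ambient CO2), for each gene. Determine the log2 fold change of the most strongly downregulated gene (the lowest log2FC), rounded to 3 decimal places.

log2(64.17/42.20) = 0.605  (AT5G21935)
log2(11.30/68.88) = -2.608  (AT3G22984)
log2(0.529/4.702) = -3.152  (AT5G23801)
log2(237.7/21.05) = 3.497  (AT2G78426)
log2(0.248/3.417) = -3.784  (AT3G72196)
AT3G72196 is most strongly downregulated.

-3.784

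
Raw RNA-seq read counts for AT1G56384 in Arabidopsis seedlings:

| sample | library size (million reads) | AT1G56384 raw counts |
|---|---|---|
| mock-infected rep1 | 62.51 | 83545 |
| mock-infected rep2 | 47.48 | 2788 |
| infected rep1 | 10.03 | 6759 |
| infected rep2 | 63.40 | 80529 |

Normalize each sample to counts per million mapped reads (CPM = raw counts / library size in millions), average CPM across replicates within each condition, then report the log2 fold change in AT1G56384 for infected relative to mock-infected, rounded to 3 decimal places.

CPM(mock-infected rep1) = 83545 / 62.51 = 1336.5062
CPM(mock-infected rep2) = 2788 / 47.48 = 58.7195
CPM(infected rep1) = 6759 / 10.03 = 673.8784
CPM(infected rep2) = 80529 / 63.40 = 1270.1735
mean CPM(mock-infected) = 697.6128; mean CPM(infected) = 972.0259
Fold change = 972.0259 / 697.6128 = 1.39336
log2(1.39336) = 0.4786

0.479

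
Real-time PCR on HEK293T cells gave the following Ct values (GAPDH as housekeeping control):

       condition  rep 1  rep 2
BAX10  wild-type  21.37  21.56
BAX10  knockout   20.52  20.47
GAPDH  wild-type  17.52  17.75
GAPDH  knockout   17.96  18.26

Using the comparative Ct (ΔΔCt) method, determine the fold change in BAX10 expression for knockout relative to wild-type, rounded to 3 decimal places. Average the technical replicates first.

2.723

Mean Ct: BAX10 wild-type 21.465; BAX10 knockout 20.495; GAPDH wild-type 17.635; GAPDH knockout 18.110
ΔCt(wild-type) = 21.465 − 17.635 = 3.830
ΔCt(knockout) = 20.495 − 18.110 = 2.385
ΔΔCt = 2.385 − 3.830 = -1.445
Fold change = 2^(−(-1.445)) = 2^1.445 = 2.7226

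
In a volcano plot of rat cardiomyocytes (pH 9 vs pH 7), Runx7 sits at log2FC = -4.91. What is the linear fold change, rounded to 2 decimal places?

0.03

Fold change = 2^(-4.91) = 0.033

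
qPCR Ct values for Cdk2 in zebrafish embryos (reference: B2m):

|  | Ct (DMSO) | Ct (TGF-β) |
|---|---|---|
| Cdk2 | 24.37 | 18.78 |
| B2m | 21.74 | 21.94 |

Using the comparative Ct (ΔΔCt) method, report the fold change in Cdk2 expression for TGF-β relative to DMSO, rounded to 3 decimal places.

ΔCt(DMSO) = 24.370 − 21.740 = 2.630
ΔCt(TGF-β) = 18.780 − 21.940 = -3.160
ΔΔCt = -3.160 − 2.630 = -5.790
Fold change = 2^(−(-5.790)) = 2^5.790 = 55.3304

55.330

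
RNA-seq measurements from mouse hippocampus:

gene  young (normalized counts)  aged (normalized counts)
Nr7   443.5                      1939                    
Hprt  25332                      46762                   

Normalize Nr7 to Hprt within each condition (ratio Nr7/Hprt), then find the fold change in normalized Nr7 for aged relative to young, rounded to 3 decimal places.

Nr7/Hprt (young) = 443.5 / 25332 = 0.017508
Nr7/Hprt (aged) = 1939 / 46762 = 0.041465
Fold change = 0.041465 / 0.017508 = 2.3684

2.368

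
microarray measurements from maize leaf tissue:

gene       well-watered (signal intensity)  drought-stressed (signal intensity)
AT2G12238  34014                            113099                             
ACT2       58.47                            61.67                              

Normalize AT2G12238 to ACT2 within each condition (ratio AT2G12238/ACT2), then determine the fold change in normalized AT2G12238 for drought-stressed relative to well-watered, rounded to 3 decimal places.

AT2G12238/ACT2 (well-watered) = 34014 / 58.47 = 581.73
AT2G12238/ACT2 (drought-stressed) = 113099 / 61.67 = 1833.9
Fold change = 1833.9 / 581.73 = 3.1525

3.153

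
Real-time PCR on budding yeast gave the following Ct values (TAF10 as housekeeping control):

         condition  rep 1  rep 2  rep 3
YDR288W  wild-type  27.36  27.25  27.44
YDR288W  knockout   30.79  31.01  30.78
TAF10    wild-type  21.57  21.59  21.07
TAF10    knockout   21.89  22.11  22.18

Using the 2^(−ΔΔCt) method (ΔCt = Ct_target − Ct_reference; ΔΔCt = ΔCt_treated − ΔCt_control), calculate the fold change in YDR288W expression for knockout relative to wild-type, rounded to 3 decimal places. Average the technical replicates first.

Mean Ct: YDR288W wild-type 27.350; YDR288W knockout 30.860; TAF10 wild-type 21.410; TAF10 knockout 22.060
ΔCt(wild-type) = 27.350 − 21.410 = 5.940
ΔCt(knockout) = 30.860 − 22.060 = 8.800
ΔΔCt = 8.800 − 5.940 = 2.860
Fold change = 2^(−2.860) = 0.1377

0.138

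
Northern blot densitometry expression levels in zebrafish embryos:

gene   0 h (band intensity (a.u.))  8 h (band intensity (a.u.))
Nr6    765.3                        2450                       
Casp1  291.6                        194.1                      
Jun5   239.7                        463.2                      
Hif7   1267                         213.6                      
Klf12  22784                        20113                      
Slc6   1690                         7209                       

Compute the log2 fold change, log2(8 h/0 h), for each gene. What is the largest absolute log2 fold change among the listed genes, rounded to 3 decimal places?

log2(2450/765.3) = 1.679  (Nr6)
log2(194.1/291.6) = -0.587  (Casp1)
log2(463.2/239.7) = 0.950  (Jun5)
log2(213.6/1267) = -2.568  (Hif7)
log2(20113/22784) = -0.180  (Klf12)
log2(7209/1690) = 2.093  (Slc6)
The largest magnitude belongs to Hif7.

2.568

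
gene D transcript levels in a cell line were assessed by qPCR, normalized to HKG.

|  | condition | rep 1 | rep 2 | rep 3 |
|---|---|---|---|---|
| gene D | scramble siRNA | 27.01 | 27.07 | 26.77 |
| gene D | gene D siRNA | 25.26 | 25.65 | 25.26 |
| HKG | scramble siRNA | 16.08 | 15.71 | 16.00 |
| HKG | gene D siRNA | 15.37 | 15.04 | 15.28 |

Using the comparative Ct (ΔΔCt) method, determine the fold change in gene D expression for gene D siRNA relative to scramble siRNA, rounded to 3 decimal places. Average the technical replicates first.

1.815

Mean Ct: gene D scramble siRNA 26.950; gene D gene D siRNA 25.390; HKG scramble siRNA 15.930; HKG gene D siRNA 15.230
ΔCt(scramble siRNA) = 26.950 − 15.930 = 11.020
ΔCt(gene D siRNA) = 25.390 − 15.230 = 10.160
ΔΔCt = 10.160 − 11.020 = -0.860
Fold change = 2^(−(-0.860)) = 2^0.860 = 1.8150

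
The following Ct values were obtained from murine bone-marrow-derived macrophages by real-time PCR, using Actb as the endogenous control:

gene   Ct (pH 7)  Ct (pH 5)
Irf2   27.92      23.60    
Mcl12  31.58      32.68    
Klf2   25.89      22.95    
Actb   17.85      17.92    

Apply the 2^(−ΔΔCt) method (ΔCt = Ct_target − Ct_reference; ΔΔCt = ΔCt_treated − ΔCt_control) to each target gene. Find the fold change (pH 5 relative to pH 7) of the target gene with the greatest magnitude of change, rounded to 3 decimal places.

Irf2: ΔΔCt = (23.60−17.92) − (27.92−17.85) = 5.68 − 10.07 = -4.39; fold change = 2^4.39 = 20.966
Mcl12: ΔΔCt = (32.68−17.92) − (31.58−17.85) = 14.76 − 13.73 = 1.03; fold change = 2^-1.03 = 0.490
Klf2: ΔΔCt = (22.95−17.92) − (25.89−17.85) = 5.03 − 8.04 = -3.01; fold change = 2^3.01 = 8.056
Irf2 has the largest |ΔΔCt| = 4.39.

20.966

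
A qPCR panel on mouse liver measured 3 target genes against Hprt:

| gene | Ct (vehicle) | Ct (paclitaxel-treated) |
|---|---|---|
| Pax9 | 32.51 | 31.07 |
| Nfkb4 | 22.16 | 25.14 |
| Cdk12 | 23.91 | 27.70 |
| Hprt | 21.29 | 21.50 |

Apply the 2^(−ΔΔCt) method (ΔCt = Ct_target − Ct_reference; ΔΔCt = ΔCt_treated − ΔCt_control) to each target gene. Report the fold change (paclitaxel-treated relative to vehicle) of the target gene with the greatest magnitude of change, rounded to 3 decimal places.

0.084

Pax9: ΔΔCt = (31.07−21.50) − (32.51−21.29) = 9.57 − 11.22 = -1.65; fold change = 2^1.65 = 3.138
Nfkb4: ΔΔCt = (25.14−21.50) − (22.16−21.29) = 3.64 − 0.87 = 2.77; fold change = 2^-2.77 = 0.147
Cdk12: ΔΔCt = (27.70−21.50) − (23.91−21.29) = 6.20 − 2.62 = 3.58; fold change = 2^-3.58 = 0.084
Cdk12 has the largest |ΔΔCt| = 3.58.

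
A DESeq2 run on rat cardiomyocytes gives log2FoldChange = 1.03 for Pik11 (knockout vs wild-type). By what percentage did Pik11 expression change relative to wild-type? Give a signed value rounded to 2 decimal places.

104.20%

Fold change = 2^(1.03) = 2.0420
Percent change = (FC − 1) × 100% = (2.0420 − 1) × 100 = 104.20%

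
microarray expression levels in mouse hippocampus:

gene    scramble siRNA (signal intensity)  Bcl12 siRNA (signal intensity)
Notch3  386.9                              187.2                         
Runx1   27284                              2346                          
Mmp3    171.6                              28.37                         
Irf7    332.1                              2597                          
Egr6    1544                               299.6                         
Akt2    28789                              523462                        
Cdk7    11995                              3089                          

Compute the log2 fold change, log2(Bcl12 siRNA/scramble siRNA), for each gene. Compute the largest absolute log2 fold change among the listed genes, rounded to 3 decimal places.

4.184

log2(187.2/386.9) = -1.047  (Notch3)
log2(2346/27284) = -3.540  (Runx1)
log2(28.37/171.6) = -2.597  (Mmp3)
log2(2597/332.1) = 2.967  (Irf7)
log2(299.6/1544) = -2.366  (Egr6)
log2(523462/28789) = 4.184  (Akt2)
log2(3089/11995) = -1.957  (Cdk7)
The largest magnitude belongs to Akt2.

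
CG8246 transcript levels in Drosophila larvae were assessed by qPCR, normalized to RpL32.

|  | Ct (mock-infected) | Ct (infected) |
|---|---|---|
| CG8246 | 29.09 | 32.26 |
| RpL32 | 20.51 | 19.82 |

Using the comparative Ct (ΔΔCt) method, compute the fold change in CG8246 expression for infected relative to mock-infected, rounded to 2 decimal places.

ΔCt(mock-infected) = 29.090 − 20.510 = 8.580
ΔCt(infected) = 32.260 − 19.820 = 12.440
ΔΔCt = 12.440 − 8.580 = 3.860
Fold change = 2^(−3.860) = 0.069

0.07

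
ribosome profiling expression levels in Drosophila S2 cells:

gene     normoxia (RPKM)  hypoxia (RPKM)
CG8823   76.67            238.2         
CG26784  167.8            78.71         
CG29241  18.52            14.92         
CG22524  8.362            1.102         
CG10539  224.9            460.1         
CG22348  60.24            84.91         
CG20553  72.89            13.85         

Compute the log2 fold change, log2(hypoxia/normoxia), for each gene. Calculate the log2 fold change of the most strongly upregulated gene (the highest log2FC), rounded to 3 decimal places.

log2(238.2/76.67) = 1.635  (CG8823)
log2(78.71/167.8) = -1.092  (CG26784)
log2(14.92/18.52) = -0.312  (CG29241)
log2(1.102/8.362) = -2.924  (CG22524)
log2(460.1/224.9) = 1.033  (CG10539)
log2(84.91/60.24) = 0.495  (CG22348)
log2(13.85/72.89) = -2.396  (CG20553)
CG8823 is most strongly upregulated.

1.635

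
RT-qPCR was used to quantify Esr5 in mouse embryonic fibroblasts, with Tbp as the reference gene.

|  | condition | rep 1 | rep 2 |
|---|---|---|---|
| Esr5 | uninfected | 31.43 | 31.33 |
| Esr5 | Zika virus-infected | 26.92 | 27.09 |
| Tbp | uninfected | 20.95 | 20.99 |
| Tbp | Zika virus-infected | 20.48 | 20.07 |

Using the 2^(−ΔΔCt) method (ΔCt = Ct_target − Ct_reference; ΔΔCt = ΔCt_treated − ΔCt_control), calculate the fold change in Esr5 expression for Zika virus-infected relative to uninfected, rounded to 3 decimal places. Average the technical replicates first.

Mean Ct: Esr5 uninfected 31.380; Esr5 Zika virus-infected 27.005; Tbp uninfected 20.970; Tbp Zika virus-infected 20.275
ΔCt(uninfected) = 31.380 − 20.970 = 10.410
ΔCt(Zika virus-infected) = 27.005 − 20.275 = 6.730
ΔΔCt = 6.730 − 10.410 = -3.680
Fold change = 2^(−(-3.680)) = 2^3.680 = 12.8171

12.817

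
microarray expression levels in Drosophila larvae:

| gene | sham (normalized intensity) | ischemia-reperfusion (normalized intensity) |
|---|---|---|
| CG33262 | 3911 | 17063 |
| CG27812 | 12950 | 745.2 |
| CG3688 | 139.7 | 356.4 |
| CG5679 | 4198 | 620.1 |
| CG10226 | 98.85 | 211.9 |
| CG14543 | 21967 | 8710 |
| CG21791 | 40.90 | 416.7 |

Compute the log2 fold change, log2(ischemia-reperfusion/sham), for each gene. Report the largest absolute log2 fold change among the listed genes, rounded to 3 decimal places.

log2(17063/3911) = 2.125  (CG33262)
log2(745.2/12950) = -4.119  (CG27812)
log2(356.4/139.7) = 1.351  (CG3688)
log2(620.1/4198) = -2.759  (CG5679)
log2(211.9/98.85) = 1.100  (CG10226)
log2(8710/21967) = -1.335  (CG14543)
log2(416.7/40.90) = 3.349  (CG21791)
The largest magnitude belongs to CG27812.

4.119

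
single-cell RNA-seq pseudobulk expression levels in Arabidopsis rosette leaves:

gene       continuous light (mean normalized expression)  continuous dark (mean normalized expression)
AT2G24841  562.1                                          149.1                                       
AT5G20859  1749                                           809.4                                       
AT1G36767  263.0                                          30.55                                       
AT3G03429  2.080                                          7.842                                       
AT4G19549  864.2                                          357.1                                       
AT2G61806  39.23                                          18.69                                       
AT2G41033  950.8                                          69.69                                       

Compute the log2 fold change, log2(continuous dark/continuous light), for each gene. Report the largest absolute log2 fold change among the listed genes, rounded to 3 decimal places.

3.770

log2(149.1/562.1) = -1.915  (AT2G24841)
log2(809.4/1749) = -1.112  (AT5G20859)
log2(30.55/263.0) = -3.106  (AT1G36767)
log2(7.842/2.080) = 1.915  (AT3G03429)
log2(357.1/864.2) = -1.275  (AT4G19549)
log2(18.69/39.23) = -1.070  (AT2G61806)
log2(69.69/950.8) = -3.770  (AT2G41033)
The largest magnitude belongs to AT2G41033.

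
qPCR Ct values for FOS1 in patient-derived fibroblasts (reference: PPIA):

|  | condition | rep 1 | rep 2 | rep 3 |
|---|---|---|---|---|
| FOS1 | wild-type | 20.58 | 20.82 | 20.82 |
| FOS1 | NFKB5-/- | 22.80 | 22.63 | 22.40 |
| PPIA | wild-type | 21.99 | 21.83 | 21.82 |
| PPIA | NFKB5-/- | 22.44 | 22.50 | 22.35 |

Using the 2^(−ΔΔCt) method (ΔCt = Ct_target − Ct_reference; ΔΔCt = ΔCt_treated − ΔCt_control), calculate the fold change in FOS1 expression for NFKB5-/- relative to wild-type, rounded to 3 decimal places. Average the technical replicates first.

Mean Ct: FOS1 wild-type 20.740; FOS1 NFKB5-/- 22.610; PPIA wild-type 21.880; PPIA NFKB5-/- 22.430
ΔCt(wild-type) = 20.740 − 21.880 = -1.140
ΔCt(NFKB5-/-) = 22.610 − 22.430 = 0.180
ΔΔCt = 0.180 − (-1.140) = 1.320
Fold change = 2^(−1.320) = 0.4005

0.401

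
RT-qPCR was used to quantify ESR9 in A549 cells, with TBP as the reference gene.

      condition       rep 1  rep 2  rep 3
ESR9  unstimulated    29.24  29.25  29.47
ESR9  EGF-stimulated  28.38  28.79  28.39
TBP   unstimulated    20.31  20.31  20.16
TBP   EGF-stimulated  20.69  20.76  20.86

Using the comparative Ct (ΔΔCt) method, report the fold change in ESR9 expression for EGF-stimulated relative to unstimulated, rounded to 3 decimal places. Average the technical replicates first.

Mean Ct: ESR9 unstimulated 29.320; ESR9 EGF-stimulated 28.520; TBP unstimulated 20.260; TBP EGF-stimulated 20.770
ΔCt(unstimulated) = 29.320 − 20.260 = 9.060
ΔCt(EGF-stimulated) = 28.520 − 20.770 = 7.750
ΔΔCt = 7.750 − 9.060 = -1.310
Fold change = 2^(−(-1.310)) = 2^1.310 = 2.4794

2.479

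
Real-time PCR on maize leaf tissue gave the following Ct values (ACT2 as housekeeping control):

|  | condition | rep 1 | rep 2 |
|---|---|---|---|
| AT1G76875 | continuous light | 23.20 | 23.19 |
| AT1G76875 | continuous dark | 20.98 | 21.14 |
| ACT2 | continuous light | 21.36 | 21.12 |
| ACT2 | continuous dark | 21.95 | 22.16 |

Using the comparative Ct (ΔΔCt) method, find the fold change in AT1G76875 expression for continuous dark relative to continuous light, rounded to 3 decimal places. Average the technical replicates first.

7.727

Mean Ct: AT1G76875 continuous light 23.195; AT1G76875 continuous dark 21.060; ACT2 continuous light 21.240; ACT2 continuous dark 22.055
ΔCt(continuous light) = 23.195 − 21.240 = 1.955
ΔCt(continuous dark) = 21.060 − 22.055 = -0.995
ΔΔCt = -0.995 − 1.955 = -2.950
Fold change = 2^(−(-2.950)) = 2^2.950 = 7.7275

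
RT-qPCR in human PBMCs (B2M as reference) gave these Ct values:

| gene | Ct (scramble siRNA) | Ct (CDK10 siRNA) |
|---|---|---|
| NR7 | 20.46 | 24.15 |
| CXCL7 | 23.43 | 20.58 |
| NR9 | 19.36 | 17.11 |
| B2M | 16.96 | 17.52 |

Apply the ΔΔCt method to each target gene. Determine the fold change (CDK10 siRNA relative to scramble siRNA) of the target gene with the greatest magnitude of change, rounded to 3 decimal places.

10.629

NR7: ΔΔCt = (24.15−17.52) − (20.46−16.96) = 6.63 − 3.50 = 3.13; fold change = 2^-3.13 = 0.114
CXCL7: ΔΔCt = (20.58−17.52) − (23.43−16.96) = 3.06 − 6.47 = -3.41; fold change = 2^3.41 = 10.629
NR9: ΔΔCt = (17.11−17.52) − (19.36−16.96) = -0.41 − 2.40 = -2.81; fold change = 2^2.81 = 7.013
CXCL7 has the largest |ΔΔCt| = 3.41.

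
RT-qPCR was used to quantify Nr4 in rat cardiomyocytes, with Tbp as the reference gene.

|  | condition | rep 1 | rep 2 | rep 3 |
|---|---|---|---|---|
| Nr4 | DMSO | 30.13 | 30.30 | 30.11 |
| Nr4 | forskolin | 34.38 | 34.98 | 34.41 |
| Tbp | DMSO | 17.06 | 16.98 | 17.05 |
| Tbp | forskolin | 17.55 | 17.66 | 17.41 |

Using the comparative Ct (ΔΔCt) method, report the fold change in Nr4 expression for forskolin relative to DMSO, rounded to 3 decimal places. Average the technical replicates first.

Mean Ct: Nr4 DMSO 30.180; Nr4 forskolin 34.590; Tbp DMSO 17.030; Tbp forskolin 17.540
ΔCt(DMSO) = 30.180 − 17.030 = 13.150
ΔCt(forskolin) = 34.590 − 17.540 = 17.050
ΔΔCt = 17.050 − 13.150 = 3.900
Fold change = 2^(−3.900) = 0.0670

0.067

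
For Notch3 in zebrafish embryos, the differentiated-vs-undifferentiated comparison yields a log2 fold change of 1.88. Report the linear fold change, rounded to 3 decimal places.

Fold change = 2^(1.88) = 3.6808

3.681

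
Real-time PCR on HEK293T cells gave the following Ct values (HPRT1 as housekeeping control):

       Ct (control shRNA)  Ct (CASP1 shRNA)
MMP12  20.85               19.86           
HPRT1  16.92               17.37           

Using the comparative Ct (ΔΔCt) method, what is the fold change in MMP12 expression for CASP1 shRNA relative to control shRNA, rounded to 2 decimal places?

ΔCt(control shRNA) = 20.850 − 16.920 = 3.930
ΔCt(CASP1 shRNA) = 19.860 − 17.370 = 2.490
ΔΔCt = 2.490 − 3.930 = -1.440
Fold change = 2^(−(-1.440)) = 2^1.440 = 2.713

2.71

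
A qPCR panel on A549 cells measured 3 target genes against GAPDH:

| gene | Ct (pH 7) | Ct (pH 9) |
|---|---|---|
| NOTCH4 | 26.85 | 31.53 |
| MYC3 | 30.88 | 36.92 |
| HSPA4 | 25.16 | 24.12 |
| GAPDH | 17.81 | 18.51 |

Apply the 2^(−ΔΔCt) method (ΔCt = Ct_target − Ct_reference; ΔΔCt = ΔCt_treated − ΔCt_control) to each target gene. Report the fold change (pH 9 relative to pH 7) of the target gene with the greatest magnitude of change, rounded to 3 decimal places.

0.025

NOTCH4: ΔΔCt = (31.53−18.51) − (26.85−17.81) = 13.02 − 9.04 = 3.98; fold change = 2^-3.98 = 0.063
MYC3: ΔΔCt = (36.92−18.51) − (30.88−17.81) = 18.41 − 13.07 = 5.34; fold change = 2^-5.34 = 0.025
HSPA4: ΔΔCt = (24.12−18.51) − (25.16−17.81) = 5.61 − 7.35 = -1.74; fold change = 2^1.74 = 3.340
MYC3 has the largest |ΔΔCt| = 5.34.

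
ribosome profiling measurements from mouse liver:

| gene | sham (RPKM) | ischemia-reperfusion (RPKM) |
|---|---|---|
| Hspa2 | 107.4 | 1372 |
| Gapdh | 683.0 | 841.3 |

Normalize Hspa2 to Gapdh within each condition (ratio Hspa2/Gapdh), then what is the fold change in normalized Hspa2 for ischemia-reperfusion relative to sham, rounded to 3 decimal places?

Hspa2/Gapdh (sham) = 107.4 / 683.0 = 0.15725
Hspa2/Gapdh (ischemia-reperfusion) = 1372 / 841.3 = 1.6308
Fold change = 1.6308 / 0.15725 = 10.3710

10.371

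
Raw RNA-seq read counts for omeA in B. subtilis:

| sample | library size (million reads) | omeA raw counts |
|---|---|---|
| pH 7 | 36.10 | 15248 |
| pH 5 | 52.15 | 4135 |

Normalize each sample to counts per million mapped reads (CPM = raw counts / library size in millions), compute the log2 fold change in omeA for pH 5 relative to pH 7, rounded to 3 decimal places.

-2.413

CPM(pH 7) = 15248 / 36.10 = 422.3823
CPM(pH 5) = 4135 / 52.15 = 79.2905
Fold change = 79.2905 / 422.3823 = 0.18772
log2(0.18772) = -2.4133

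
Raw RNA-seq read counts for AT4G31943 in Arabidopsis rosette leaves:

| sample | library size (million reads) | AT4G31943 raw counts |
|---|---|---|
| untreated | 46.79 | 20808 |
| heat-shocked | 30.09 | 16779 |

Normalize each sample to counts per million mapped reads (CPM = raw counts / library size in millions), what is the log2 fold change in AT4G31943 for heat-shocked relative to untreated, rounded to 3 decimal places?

0.326

CPM(untreated) = 20808 / 46.79 = 444.7104
CPM(heat-shocked) = 16779 / 30.09 = 557.6271
Fold change = 557.6271 / 444.7104 = 1.25391
log2(1.25391) = 0.3264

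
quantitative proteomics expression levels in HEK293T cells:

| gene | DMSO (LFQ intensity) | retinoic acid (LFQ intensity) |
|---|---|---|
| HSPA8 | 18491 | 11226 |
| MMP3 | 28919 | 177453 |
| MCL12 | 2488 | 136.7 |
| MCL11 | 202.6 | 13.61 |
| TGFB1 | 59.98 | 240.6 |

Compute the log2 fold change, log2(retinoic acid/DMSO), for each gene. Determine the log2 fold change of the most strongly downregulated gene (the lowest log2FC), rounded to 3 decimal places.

log2(11226/18491) = -0.720  (HSPA8)
log2(177453/28919) = 2.617  (MMP3)
log2(136.7/2488) = -4.186  (MCL12)
log2(13.61/202.6) = -3.896  (MCL11)
log2(240.6/59.98) = 2.004  (TGFB1)
MCL12 is most strongly downregulated.

-4.186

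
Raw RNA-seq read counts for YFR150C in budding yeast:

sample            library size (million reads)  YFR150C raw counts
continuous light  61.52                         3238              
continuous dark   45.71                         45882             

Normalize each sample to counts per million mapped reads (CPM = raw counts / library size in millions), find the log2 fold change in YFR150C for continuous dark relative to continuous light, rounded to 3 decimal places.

CPM(continuous light) = 3238 / 61.52 = 52.6333
CPM(continuous dark) = 45882 / 45.71 = 1003.7629
Fold change = 1003.7629 / 52.6333 = 19.07087
log2(19.07087) = 4.2533

4.253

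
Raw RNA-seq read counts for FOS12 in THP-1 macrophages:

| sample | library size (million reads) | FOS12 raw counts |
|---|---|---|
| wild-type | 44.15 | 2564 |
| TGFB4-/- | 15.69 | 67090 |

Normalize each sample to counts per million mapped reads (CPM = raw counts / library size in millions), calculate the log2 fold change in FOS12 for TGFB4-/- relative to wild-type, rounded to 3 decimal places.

CPM(wild-type) = 2564 / 44.15 = 58.0747
CPM(TGFB4-/-) = 67090 / 15.69 = 4275.9720
Fold change = 4275.9720 / 58.0747 = 73.62877
log2(73.62877) = 6.2022

6.202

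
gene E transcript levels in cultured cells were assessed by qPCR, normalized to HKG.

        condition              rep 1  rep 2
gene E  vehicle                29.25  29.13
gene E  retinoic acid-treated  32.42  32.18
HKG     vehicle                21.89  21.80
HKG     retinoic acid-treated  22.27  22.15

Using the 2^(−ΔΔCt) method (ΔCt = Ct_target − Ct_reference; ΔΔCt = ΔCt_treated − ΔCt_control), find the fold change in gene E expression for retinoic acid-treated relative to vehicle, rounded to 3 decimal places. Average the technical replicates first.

0.149

Mean Ct: gene E vehicle 29.190; gene E retinoic acid-treated 32.300; HKG vehicle 21.845; HKG retinoic acid-treated 22.210
ΔCt(vehicle) = 29.190 − 21.845 = 7.345
ΔCt(retinoic acid-treated) = 32.300 − 22.210 = 10.090
ΔΔCt = 10.090 − 7.345 = 2.745
Fold change = 2^(−2.745) = 0.1492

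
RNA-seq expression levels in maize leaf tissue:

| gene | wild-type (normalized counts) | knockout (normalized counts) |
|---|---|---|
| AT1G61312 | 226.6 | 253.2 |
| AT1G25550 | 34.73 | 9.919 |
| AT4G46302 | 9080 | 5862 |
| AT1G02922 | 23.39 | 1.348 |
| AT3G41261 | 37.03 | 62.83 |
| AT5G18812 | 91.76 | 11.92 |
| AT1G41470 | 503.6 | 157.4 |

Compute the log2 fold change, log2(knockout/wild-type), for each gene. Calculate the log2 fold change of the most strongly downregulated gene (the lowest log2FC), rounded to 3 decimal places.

-4.117

log2(253.2/226.6) = 0.160  (AT1G61312)
log2(9.919/34.73) = -1.808  (AT1G25550)
log2(5862/9080) = -0.631  (AT4G46302)
log2(1.348/23.39) = -4.117  (AT1G02922)
log2(62.83/37.03) = 0.763  (AT3G41261)
log2(11.92/91.76) = -2.944  (AT5G18812)
log2(157.4/503.6) = -1.678  (AT1G41470)
AT1G02922 is most strongly downregulated.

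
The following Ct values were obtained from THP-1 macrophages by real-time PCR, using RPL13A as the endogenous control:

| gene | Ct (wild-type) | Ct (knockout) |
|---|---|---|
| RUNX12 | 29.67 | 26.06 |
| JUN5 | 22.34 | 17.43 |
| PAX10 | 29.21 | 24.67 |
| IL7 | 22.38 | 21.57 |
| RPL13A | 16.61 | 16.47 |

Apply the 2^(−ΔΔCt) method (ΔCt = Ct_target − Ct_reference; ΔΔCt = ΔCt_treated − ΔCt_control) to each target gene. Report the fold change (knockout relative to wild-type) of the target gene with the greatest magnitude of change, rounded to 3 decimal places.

27.284

RUNX12: ΔΔCt = (26.06−16.47) − (29.67−16.61) = 9.59 − 13.06 = -3.47; fold change = 2^3.47 = 11.081
JUN5: ΔΔCt = (17.43−16.47) − (22.34−16.61) = 0.96 − 5.73 = -4.77; fold change = 2^4.77 = 27.284
PAX10: ΔΔCt = (24.67−16.47) − (29.21−16.61) = 8.20 − 12.60 = -4.40; fold change = 2^4.40 = 21.112
IL7: ΔΔCt = (21.57−16.47) − (22.38−16.61) = 5.10 − 5.77 = -0.67; fold change = 2^0.67 = 1.591
JUN5 has the largest |ΔΔCt| = 4.77.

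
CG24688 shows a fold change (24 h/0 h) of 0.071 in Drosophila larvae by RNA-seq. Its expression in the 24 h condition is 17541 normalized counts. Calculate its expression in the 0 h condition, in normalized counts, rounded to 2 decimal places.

0 h expression = 17541 / 0.071 = 247056.34

247056.34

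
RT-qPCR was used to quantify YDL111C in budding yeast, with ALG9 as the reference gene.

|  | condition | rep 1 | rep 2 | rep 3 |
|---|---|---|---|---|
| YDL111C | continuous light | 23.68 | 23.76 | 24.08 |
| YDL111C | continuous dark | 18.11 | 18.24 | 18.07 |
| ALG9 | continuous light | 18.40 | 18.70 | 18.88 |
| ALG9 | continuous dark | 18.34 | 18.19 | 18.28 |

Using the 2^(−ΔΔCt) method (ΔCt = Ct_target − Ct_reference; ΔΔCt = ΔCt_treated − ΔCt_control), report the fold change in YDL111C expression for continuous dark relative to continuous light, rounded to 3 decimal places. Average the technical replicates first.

Mean Ct: YDL111C continuous light 23.840; YDL111C continuous dark 18.140; ALG9 continuous light 18.660; ALG9 continuous dark 18.270
ΔCt(continuous light) = 23.840 − 18.660 = 5.180
ΔCt(continuous dark) = 18.140 − 18.270 = -0.130
ΔΔCt = -0.130 − 5.180 = -5.310
Fold change = 2^(−(-5.310)) = 2^5.310 = 39.6706

39.671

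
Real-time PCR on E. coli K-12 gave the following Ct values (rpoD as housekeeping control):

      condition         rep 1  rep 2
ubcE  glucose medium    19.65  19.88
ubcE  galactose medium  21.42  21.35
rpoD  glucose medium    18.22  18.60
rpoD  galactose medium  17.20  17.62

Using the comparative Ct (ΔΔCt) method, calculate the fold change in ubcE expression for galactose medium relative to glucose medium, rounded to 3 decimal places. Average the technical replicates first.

Mean Ct: ubcE glucose medium 19.765; ubcE galactose medium 21.385; rpoD glucose medium 18.410; rpoD galactose medium 17.410
ΔCt(glucose medium) = 19.765 − 18.410 = 1.355
ΔCt(galactose medium) = 21.385 − 17.410 = 3.975
ΔΔCt = 3.975 − 1.355 = 2.620
Fold change = 2^(−2.620) = 0.1627

0.163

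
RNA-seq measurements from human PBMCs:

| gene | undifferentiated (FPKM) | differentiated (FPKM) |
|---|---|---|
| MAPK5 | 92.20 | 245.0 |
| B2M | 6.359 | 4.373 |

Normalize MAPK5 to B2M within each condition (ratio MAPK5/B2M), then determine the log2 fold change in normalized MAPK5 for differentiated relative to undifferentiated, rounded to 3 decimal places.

MAPK5/B2M (undifferentiated) = 92.20 / 6.359 = 14.499
MAPK5/B2M (differentiated) = 245.0 / 4.373 = 56.026
Fold change = 56.026 / 14.499 = 3.8641
log2(3.8641) = 1.9501

1.950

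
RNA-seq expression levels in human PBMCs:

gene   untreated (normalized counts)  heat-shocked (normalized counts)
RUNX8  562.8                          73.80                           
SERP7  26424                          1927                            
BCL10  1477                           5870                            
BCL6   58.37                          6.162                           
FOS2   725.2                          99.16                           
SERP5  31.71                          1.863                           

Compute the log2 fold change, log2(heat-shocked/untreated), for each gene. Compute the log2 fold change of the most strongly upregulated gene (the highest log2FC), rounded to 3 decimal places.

1.991

log2(73.80/562.8) = -2.931  (RUNX8)
log2(1927/26424) = -3.777  (SERP7)
log2(5870/1477) = 1.991  (BCL10)
log2(6.162/58.37) = -3.244  (BCL6)
log2(99.16/725.2) = -2.871  (FOS2)
log2(1.863/31.71) = -4.089  (SERP5)
BCL10 is most strongly upregulated.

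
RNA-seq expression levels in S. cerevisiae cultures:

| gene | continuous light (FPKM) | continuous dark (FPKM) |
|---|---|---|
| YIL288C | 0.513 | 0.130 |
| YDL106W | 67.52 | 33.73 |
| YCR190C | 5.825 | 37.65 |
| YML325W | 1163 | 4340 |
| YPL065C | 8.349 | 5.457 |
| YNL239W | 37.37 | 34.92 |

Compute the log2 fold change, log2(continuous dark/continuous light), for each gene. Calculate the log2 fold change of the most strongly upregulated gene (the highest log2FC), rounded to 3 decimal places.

2.692

log2(0.130/0.513) = -1.980  (YIL288C)
log2(33.73/67.52) = -1.001  (YDL106W)
log2(37.65/5.825) = 2.692  (YCR190C)
log2(4340/1163) = 1.900  (YML325W)
log2(5.457/8.349) = -0.613  (YPL065C)
log2(34.92/37.37) = -0.098  (YNL239W)
YCR190C is most strongly upregulated.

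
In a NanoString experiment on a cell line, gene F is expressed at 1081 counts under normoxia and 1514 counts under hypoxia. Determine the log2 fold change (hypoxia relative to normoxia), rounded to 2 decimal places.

0.49

Fold change = 1514 / 1081 = 1.4006
log2(1.4006) = 0.486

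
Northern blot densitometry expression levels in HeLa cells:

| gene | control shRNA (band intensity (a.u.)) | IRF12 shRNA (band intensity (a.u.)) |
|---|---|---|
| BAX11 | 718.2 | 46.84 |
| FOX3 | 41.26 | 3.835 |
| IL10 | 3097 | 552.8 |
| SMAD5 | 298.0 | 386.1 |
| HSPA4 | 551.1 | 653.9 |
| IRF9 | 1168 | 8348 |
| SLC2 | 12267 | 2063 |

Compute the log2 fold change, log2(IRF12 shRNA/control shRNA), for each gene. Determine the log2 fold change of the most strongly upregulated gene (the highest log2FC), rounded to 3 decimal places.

2.837

log2(46.84/718.2) = -3.939  (BAX11)
log2(3.835/41.26) = -3.427  (FOX3)
log2(552.8/3097) = -2.486  (IL10)
log2(386.1/298.0) = 0.374  (SMAD5)
log2(653.9/551.1) = 0.247  (HSPA4)
log2(8348/1168) = 2.837  (IRF9)
log2(2063/12267) = -2.572  (SLC2)
IRF9 is most strongly upregulated.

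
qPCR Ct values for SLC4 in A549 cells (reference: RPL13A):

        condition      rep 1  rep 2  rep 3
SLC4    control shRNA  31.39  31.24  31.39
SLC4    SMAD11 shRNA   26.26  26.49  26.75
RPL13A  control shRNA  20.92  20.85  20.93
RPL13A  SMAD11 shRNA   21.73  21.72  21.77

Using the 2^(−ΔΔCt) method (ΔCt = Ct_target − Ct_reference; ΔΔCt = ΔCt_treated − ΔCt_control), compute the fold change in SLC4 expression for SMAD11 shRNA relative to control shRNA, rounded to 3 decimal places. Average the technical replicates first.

51.268

Mean Ct: SLC4 control shRNA 31.340; SLC4 SMAD11 shRNA 26.500; RPL13A control shRNA 20.900; RPL13A SMAD11 shRNA 21.740
ΔCt(control shRNA) = 31.340 − 20.900 = 10.440
ΔCt(SMAD11 shRNA) = 26.500 − 21.740 = 4.760
ΔΔCt = 4.760 − 10.440 = -5.680
Fold change = 2^(−(-5.680)) = 2^5.680 = 51.2685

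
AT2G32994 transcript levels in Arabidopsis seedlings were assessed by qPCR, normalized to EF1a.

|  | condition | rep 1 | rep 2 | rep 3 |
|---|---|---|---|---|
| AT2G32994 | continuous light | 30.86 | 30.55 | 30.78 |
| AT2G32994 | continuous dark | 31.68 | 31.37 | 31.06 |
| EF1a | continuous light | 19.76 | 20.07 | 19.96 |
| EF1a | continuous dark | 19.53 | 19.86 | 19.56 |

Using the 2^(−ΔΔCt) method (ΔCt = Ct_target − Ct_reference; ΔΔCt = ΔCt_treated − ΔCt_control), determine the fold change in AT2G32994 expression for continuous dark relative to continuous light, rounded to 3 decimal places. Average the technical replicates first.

Mean Ct: AT2G32994 continuous light 30.730; AT2G32994 continuous dark 31.370; EF1a continuous light 19.930; EF1a continuous dark 19.650
ΔCt(continuous light) = 30.730 − 19.930 = 10.800
ΔCt(continuous dark) = 31.370 − 19.650 = 11.720
ΔΔCt = 11.720 − 10.800 = 0.920
Fold change = 2^(−0.920) = 0.5285

0.529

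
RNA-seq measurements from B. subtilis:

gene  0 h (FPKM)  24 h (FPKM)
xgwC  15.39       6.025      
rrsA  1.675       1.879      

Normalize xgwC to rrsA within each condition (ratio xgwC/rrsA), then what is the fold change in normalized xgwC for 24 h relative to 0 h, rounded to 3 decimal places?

0.349

xgwC/rrsA (0 h) = 15.39 / 1.675 = 9.1881
xgwC/rrsA (24 h) = 6.025 / 1.879 = 3.2065
Fold change = 3.2065 / 9.1881 = 0.3490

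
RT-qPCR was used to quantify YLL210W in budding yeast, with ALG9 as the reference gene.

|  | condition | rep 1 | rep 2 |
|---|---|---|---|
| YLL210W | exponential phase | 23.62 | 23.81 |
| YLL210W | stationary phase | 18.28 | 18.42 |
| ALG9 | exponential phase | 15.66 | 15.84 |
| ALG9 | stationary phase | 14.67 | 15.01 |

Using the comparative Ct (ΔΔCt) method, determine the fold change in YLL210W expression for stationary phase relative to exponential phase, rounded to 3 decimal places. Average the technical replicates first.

21.933

Mean Ct: YLL210W exponential phase 23.715; YLL210W stationary phase 18.350; ALG9 exponential phase 15.750; ALG9 stationary phase 14.840
ΔCt(exponential phase) = 23.715 − 15.750 = 7.965
ΔCt(stationary phase) = 18.350 − 14.840 = 3.510
ΔΔCt = 3.510 − 7.965 = -4.455
Fold change = 2^(−(-4.455)) = 2^4.455 = 21.9325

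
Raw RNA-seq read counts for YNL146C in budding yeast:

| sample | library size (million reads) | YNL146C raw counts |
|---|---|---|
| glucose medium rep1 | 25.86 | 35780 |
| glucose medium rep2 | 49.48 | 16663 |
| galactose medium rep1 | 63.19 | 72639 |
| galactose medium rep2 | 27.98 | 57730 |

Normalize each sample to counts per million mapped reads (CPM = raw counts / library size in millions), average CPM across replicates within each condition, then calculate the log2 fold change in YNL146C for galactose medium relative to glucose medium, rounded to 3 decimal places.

0.901

CPM(glucose medium rep1) = 35780 / 25.86 = 1383.6040
CPM(glucose medium rep2) = 16663 / 49.48 = 336.7623
CPM(galactose medium rep1) = 72639 / 63.19 = 1149.5332
CPM(galactose medium rep2) = 57730 / 27.98 = 2063.2595
mean CPM(glucose medium) = 860.1832; mean CPM(galactose medium) = 1606.3963
Fold change = 1606.3963 / 860.1832 = 1.86750
log2(1.86750) = 0.9011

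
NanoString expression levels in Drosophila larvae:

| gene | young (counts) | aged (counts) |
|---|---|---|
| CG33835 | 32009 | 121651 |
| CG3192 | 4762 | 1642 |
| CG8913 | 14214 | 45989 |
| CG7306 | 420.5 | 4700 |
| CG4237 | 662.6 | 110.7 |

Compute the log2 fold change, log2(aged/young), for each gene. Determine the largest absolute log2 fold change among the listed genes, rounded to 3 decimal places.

log2(121651/32009) = 1.926  (CG33835)
log2(1642/4762) = -1.536  (CG3192)
log2(45989/14214) = 1.694  (CG8913)
log2(4700/420.5) = 3.482  (CG7306)
log2(110.7/662.6) = -2.581  (CG4237)
The largest magnitude belongs to CG7306.

3.482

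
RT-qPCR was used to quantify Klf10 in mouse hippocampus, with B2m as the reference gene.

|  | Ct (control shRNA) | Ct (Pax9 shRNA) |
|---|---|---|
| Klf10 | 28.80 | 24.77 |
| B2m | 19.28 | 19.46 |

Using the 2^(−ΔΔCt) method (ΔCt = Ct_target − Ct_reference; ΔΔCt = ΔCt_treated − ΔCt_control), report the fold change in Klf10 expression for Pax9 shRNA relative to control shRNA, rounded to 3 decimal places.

ΔCt(control shRNA) = 28.800 − 19.280 = 9.520
ΔCt(Pax9 shRNA) = 24.770 − 19.460 = 5.310
ΔΔCt = 5.310 − 9.520 = -4.210
Fold change = 2^(−(-4.210)) = 2^4.210 = 18.5070

18.507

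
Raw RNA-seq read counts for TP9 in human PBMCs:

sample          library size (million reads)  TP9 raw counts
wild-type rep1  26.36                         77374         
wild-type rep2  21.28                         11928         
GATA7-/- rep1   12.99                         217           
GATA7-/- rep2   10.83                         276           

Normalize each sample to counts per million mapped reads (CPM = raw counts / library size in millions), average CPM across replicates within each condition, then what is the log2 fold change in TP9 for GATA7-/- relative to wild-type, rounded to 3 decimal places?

-6.373

CPM(wild-type rep1) = 77374 / 26.36 = 2935.2807
CPM(wild-type rep2) = 11928 / 21.28 = 560.5263
CPM(GATA7-/- rep1) = 217 / 12.99 = 16.7052
CPM(GATA7-/- rep2) = 276 / 10.83 = 25.4848
mean CPM(wild-type) = 1747.9035; mean CPM(GATA7-/-) = 21.0950
Fold change = 21.0950 / 1747.9035 = 0.01207
log2(0.01207) = -6.3726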